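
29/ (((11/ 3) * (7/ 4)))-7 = -191/ 77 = -2.48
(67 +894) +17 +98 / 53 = 51932 / 53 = 979.85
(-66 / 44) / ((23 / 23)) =-3 / 2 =-1.50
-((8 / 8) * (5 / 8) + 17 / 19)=-231 / 152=-1.52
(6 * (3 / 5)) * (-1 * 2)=-36 / 5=-7.20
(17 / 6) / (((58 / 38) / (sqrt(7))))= 323 * sqrt(7) / 174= 4.91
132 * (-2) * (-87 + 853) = -202224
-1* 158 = -158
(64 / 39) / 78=0.02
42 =42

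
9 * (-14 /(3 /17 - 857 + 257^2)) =-2142 /1108267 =-0.00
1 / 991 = 0.00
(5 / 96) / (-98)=-0.00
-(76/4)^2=-361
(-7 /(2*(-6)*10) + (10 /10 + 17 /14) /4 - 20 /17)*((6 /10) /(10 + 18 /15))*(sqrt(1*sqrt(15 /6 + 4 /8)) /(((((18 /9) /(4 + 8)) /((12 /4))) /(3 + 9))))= -108837*3^(1 /4) /16660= -8.60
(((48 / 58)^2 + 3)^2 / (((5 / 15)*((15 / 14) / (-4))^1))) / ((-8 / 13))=873945891 / 3536405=247.13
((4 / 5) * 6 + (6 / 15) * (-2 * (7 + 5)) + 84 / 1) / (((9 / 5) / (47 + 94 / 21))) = 47564 / 21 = 2264.95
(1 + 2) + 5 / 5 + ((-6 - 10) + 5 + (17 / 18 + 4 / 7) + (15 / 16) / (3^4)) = -16549 / 3024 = -5.47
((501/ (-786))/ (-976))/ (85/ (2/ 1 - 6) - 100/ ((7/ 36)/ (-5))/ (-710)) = -82999/ 3160919960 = -0.00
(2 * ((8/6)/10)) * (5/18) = 0.07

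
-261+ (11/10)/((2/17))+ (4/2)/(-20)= -1007/4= -251.75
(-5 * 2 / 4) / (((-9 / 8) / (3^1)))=20 / 3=6.67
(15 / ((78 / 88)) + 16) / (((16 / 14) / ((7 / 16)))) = 5243 / 416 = 12.60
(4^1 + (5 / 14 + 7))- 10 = 19 / 14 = 1.36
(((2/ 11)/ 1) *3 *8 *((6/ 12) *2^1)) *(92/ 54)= 736/ 99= 7.43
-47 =-47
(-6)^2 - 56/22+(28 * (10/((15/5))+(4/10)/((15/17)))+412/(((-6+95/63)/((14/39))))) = 323419288/3035175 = 106.56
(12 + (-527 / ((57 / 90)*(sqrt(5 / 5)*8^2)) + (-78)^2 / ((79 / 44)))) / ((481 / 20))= 813555285 / 5775848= 140.85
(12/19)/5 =12/95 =0.13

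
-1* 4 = -4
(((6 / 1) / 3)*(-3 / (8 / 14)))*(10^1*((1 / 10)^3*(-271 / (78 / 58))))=55013 / 2600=21.16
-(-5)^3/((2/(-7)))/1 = -875/2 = -437.50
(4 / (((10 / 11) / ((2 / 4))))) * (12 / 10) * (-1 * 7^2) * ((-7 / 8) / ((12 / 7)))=26411 / 400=66.03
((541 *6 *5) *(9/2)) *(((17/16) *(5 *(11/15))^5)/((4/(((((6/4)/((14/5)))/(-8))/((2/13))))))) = -481385465275/86016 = -5596464.21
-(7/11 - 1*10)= 103/11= 9.36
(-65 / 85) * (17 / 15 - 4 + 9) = -1196 / 255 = -4.69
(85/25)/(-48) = -17/240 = -0.07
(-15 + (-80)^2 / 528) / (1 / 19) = -1805 / 33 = -54.70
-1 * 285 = -285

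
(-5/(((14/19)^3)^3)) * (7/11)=-1613438488895/32467359232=-49.69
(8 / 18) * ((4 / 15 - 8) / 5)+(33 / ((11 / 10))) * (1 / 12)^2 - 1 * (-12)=62213 / 5400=11.52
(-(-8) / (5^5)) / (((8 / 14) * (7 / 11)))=22 / 3125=0.01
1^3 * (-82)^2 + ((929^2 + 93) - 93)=869765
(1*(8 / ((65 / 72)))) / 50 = 288 / 1625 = 0.18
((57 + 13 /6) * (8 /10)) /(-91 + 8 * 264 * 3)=142 /18735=0.01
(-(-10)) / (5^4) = 0.02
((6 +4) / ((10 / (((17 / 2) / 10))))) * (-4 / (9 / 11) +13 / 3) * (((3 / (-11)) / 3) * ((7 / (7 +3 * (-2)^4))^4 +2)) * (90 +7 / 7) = 3146194233 / 402627500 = 7.81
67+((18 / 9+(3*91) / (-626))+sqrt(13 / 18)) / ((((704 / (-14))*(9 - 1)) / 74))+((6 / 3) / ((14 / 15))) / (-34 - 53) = 1084740935 / 16265984 - 259*sqrt(26) / 8448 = 66.53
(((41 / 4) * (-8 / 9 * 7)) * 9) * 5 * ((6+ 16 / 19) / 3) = -373100 / 57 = -6545.61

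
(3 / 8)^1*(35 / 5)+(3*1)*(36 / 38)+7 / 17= 15191 / 2584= 5.88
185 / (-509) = -185 / 509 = -0.36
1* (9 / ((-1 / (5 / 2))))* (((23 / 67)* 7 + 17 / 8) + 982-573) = -9974295 / 1072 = -9304.38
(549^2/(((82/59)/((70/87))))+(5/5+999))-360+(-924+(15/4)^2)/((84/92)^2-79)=137771025738379/786642400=175138.06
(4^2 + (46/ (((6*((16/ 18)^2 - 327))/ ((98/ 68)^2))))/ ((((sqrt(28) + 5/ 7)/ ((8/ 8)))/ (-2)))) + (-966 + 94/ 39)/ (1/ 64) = -16488470857542331/ 267436642434 + 24353343*sqrt(7)/ 3428674903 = -61653.73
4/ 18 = 2/ 9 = 0.22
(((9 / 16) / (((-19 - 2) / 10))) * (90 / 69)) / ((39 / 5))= -375 / 8372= -0.04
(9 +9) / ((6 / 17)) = 51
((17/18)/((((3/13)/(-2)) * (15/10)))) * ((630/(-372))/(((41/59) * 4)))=456365/137268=3.32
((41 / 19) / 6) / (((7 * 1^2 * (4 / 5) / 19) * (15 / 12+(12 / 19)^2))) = 74005 / 100002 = 0.74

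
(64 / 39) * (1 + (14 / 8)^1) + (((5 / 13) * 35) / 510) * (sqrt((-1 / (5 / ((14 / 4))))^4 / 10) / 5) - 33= -1111 / 39 + 343 * sqrt(10) / 1326000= -28.49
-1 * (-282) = 282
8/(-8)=-1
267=267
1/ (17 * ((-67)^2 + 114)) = 1/ 78251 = 0.00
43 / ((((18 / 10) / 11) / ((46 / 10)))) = 10879 / 9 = 1208.78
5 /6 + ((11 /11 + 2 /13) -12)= -781 /78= -10.01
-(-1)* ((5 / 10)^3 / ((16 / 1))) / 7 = 1 / 896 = 0.00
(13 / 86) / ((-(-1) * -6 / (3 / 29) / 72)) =-234 / 1247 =-0.19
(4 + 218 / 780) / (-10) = -1669 / 3900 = -0.43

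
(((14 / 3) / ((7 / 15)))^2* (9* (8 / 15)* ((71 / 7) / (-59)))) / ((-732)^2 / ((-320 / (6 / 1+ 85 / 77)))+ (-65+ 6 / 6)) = 7497600 / 1086605537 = 0.01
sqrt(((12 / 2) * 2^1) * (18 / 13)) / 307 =6 * sqrt(78) / 3991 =0.01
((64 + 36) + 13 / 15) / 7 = 1513 / 105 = 14.41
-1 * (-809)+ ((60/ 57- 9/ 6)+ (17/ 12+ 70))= 200633/ 228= 879.97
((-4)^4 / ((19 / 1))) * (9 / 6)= 384 / 19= 20.21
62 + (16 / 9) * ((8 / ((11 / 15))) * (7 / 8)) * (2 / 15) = 6362 / 99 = 64.26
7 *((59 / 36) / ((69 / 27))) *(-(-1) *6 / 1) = 1239 / 46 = 26.93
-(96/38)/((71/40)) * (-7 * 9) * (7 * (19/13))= 846720/923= 917.36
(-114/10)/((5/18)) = -1026/25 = -41.04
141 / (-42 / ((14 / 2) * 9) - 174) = -423 / 524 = -0.81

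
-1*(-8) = 8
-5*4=-20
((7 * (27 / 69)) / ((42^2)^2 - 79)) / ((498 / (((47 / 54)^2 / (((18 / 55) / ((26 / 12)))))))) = 11056045 / 1247131015441056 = 0.00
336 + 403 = 739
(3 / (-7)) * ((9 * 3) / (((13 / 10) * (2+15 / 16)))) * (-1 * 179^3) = 74329993440 / 4277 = 17379002.44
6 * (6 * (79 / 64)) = 711 / 16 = 44.44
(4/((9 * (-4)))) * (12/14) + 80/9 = 554/63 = 8.79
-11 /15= -0.73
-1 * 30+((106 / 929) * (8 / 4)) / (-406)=-5657716 / 188587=-30.00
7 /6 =1.17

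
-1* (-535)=535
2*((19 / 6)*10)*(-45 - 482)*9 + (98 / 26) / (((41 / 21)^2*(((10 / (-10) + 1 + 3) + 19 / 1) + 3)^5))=-64105690136697141 / 213408203125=-300390.00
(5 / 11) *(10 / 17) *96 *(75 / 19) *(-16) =-5760000 / 3553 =-1621.17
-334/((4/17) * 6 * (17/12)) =-167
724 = 724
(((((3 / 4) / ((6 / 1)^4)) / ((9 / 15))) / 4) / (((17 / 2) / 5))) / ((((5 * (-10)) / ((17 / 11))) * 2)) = -1 / 456192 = -0.00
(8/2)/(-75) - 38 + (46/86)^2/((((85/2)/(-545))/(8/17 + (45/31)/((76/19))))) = -102152388503/2484778650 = -41.11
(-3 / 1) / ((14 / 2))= -3 / 7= -0.43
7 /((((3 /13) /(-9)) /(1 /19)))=-273 /19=-14.37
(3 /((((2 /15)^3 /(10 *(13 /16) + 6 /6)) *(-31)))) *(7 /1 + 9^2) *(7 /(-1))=56912625 /248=229486.39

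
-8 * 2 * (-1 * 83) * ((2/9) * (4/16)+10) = 120184/9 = 13353.78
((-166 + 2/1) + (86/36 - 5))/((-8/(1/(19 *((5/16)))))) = 2999/855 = 3.51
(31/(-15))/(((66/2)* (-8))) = 31/3960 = 0.01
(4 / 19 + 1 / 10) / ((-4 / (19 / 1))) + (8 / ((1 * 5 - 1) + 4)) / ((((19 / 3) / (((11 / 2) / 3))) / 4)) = -241 / 760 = -0.32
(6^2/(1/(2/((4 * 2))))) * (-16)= -144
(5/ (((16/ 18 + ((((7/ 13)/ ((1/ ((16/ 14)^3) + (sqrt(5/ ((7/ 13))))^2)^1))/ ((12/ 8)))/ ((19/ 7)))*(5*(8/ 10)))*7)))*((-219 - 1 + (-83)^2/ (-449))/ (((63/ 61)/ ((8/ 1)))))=-1382.26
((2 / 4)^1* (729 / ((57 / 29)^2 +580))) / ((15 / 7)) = 204363 / 701470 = 0.29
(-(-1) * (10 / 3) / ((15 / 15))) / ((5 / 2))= 4 / 3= 1.33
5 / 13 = 0.38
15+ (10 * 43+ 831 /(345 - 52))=131216 /293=447.84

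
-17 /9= -1.89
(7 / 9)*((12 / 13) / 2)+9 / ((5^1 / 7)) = 2527 / 195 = 12.96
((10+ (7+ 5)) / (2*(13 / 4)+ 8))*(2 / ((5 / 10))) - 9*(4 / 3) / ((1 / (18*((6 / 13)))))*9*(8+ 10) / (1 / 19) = -115681264 / 377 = -306846.85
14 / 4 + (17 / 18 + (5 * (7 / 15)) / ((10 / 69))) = 1849 / 90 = 20.54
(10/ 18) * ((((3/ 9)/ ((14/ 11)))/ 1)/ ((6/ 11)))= 605/ 2268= 0.27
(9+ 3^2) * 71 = 1278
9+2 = 11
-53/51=-1.04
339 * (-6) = -2034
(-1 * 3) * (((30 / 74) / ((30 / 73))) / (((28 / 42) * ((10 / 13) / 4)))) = -8541 / 370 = -23.08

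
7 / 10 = 0.70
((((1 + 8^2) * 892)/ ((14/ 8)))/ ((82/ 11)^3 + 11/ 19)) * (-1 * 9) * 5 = -3594.04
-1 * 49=-49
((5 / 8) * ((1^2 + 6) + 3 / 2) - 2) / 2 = 53 / 32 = 1.66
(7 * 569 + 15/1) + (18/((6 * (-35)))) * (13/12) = 559707/140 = 3997.91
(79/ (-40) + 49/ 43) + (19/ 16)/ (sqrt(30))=-1437/ 1720 + 19 * sqrt(30)/ 480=-0.62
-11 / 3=-3.67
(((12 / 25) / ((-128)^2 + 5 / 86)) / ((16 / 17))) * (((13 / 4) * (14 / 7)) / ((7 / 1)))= 28509 / 986320300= 0.00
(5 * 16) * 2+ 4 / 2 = 162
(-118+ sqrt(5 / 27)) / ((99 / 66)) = -236 / 3+ 2 * sqrt(15) / 27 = -78.38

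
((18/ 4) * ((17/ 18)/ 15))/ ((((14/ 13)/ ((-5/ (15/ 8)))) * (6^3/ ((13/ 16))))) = -2873/ 1088640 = -0.00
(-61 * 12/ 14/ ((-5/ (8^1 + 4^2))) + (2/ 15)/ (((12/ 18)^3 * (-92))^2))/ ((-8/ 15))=-7137391599/ 15167488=-470.57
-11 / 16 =-0.69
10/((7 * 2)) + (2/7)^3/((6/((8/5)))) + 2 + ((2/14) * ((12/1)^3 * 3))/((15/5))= 1284077/5145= 249.58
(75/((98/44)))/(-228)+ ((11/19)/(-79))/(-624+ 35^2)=-13057803/88405898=-0.15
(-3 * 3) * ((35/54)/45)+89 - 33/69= 109783/1242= 88.39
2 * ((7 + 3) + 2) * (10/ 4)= 60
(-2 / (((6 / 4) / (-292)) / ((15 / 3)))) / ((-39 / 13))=-5840 / 9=-648.89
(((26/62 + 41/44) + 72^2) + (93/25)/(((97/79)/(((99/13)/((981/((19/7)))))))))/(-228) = -170128676731297/7480469396400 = -22.74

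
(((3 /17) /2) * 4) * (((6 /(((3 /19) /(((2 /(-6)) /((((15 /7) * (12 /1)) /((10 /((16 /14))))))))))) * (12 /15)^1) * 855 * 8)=-141512 /17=-8324.24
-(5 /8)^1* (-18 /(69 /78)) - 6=309 /46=6.72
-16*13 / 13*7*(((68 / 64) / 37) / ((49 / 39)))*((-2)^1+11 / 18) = 5525 / 1554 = 3.56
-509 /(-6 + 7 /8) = 4072 /41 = 99.32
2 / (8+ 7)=2 / 15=0.13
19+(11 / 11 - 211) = -191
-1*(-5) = 5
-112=-112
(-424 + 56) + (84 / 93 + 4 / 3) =-34016 / 93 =-365.76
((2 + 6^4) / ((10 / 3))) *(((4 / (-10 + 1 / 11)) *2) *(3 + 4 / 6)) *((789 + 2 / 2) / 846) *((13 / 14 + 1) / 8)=-18611373 / 71722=-259.49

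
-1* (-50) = 50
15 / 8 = 1.88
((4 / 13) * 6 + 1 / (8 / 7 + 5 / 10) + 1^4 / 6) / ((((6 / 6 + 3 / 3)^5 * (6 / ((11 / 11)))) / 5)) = 23515 / 344448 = 0.07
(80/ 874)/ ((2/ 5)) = 100/ 437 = 0.23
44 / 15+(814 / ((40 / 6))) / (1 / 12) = 22022 / 15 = 1468.13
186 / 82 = 93 / 41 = 2.27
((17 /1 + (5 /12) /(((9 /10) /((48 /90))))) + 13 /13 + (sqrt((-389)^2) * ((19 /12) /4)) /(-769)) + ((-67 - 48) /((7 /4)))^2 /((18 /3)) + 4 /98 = 737.82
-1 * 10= -10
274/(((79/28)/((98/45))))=751856/3555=211.49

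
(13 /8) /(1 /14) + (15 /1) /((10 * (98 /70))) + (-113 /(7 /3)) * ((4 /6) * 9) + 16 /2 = -1035 /4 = -258.75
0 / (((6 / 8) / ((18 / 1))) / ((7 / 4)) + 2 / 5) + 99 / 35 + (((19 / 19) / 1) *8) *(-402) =-3213.17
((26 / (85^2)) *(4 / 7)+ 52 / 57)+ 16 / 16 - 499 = -1432986122 / 2882775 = -497.09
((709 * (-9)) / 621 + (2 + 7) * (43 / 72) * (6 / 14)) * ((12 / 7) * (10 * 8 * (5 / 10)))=-616060 / 1127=-546.64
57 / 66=19 / 22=0.86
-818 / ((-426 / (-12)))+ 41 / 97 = -155781 / 6887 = -22.62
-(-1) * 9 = 9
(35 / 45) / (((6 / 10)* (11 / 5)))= 175 / 297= 0.59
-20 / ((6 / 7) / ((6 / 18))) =-70 / 9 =-7.78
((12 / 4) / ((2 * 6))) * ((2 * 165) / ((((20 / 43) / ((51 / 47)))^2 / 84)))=3332809557 / 88360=37718.53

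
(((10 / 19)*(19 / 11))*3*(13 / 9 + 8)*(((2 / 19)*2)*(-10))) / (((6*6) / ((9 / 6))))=-4250 / 1881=-2.26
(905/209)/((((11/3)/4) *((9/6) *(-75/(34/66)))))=-0.02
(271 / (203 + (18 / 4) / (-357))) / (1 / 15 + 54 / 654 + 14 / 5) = 52727115 / 116477821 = 0.45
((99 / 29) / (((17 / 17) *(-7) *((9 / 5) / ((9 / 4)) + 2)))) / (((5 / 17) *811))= -1683 / 2304862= -0.00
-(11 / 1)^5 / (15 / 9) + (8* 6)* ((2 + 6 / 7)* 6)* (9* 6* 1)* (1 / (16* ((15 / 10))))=-94779.17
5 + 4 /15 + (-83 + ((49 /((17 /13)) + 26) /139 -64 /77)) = -213177101 /2729265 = -78.11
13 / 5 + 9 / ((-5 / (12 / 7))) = -17 / 35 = -0.49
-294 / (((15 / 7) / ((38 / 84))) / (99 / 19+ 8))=-12299 / 15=-819.93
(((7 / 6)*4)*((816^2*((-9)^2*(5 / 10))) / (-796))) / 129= -10487232 / 8557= -1225.57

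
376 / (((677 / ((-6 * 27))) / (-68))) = 4142016 / 677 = 6118.19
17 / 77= 0.22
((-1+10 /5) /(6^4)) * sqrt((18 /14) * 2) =sqrt(14) /3024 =0.00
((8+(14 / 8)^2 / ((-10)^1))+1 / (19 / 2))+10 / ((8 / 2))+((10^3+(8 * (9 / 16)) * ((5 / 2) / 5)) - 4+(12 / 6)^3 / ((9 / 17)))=28007341 / 27360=1023.66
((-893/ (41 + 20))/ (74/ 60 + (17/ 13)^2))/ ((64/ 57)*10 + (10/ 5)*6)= -129034035/ 602620586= -0.21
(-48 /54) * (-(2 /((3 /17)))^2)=9248 /81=114.17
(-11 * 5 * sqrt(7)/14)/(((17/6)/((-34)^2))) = -11220 * sqrt(7)/7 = -4240.76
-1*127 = -127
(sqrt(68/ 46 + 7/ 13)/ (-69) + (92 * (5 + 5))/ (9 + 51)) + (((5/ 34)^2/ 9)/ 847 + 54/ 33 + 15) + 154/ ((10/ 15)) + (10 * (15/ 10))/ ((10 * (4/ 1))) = 4641286007/ 17624376 - sqrt(20033)/ 6877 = 263.32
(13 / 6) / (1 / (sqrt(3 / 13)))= sqrt(39) / 6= 1.04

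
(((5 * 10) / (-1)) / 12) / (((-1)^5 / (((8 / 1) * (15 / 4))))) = 125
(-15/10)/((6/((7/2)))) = -7/8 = -0.88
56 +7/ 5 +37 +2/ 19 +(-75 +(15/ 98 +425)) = 4139769/ 9310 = 444.66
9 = 9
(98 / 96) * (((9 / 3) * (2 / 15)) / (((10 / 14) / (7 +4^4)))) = 90209 / 600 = 150.35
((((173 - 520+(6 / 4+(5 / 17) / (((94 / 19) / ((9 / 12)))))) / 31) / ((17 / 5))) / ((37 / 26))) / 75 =-28705963 / 934782060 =-0.03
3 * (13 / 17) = 39 / 17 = 2.29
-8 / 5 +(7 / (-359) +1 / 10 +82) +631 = 510843 / 718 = 711.48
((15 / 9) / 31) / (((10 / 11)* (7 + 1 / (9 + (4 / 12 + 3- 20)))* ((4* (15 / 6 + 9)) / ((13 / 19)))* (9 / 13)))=0.00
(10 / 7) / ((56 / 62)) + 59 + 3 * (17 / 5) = 34683 / 490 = 70.78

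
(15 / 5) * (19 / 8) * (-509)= -29013 / 8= -3626.62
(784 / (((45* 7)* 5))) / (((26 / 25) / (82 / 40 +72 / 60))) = 14 / 9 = 1.56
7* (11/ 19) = 77/ 19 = 4.05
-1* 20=-20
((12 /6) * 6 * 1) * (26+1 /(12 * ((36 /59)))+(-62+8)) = -12037 /36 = -334.36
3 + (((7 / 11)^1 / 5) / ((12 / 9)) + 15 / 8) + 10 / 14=17509 / 3080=5.68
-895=-895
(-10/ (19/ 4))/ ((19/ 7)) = -280/ 361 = -0.78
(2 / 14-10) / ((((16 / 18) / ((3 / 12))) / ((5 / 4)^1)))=-3105 / 896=-3.47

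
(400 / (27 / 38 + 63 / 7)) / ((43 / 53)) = 805600 / 15867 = 50.77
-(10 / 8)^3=-125 / 64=-1.95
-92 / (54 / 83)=-3818 / 27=-141.41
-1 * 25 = -25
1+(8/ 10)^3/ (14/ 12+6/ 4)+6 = 899/ 125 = 7.19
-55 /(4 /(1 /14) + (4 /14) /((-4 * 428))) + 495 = 165768185 /335551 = 494.02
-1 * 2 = -2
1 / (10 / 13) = 13 / 10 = 1.30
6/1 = 6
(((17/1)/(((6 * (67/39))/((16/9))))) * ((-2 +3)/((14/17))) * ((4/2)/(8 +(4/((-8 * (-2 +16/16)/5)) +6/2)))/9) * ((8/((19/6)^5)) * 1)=15388672/10451613879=0.00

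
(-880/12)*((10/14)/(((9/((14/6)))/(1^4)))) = -13.58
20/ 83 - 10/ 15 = -106/ 249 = -0.43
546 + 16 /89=48610 /89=546.18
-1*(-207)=207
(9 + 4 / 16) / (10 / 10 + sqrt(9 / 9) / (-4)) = 37 / 3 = 12.33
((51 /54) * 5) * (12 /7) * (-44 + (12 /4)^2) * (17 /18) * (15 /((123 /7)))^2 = -8850625 /45387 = -195.00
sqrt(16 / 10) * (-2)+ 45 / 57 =15 / 19- 4 * sqrt(10) / 5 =-1.74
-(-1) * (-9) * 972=-8748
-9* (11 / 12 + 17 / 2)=-339 / 4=-84.75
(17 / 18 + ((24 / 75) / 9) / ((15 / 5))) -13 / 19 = 6979 / 25650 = 0.27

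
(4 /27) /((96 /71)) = 71 /648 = 0.11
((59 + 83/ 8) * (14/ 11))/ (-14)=-555/ 88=-6.31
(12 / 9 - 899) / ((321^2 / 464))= -1249552 / 309123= -4.04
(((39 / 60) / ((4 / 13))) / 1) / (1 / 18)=1521 / 40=38.02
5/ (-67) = -5/ 67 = -0.07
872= 872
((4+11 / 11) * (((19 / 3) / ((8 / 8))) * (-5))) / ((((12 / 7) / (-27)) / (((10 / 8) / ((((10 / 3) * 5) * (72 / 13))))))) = 8645 / 256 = 33.77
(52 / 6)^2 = 676 / 9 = 75.11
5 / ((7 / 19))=95 / 7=13.57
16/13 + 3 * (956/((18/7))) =43546/39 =1116.56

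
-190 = -190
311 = 311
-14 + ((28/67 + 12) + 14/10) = -61/335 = -0.18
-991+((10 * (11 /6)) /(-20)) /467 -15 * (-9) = -4797035 /5604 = -856.00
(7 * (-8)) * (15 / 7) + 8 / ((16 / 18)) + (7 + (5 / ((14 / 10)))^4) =140921 / 2401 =58.69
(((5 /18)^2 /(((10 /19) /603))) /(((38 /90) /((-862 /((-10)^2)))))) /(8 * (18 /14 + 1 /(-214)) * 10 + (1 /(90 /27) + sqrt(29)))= -16.69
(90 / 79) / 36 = 5 / 158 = 0.03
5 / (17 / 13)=65 / 17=3.82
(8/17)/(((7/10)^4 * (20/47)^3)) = 25.44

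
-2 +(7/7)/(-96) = -193/96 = -2.01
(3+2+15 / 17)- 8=-36 / 17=-2.12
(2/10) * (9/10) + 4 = 209/50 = 4.18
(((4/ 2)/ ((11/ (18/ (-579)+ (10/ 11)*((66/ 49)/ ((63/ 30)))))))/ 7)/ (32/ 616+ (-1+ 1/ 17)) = -310607/ 19263909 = -0.02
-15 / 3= -5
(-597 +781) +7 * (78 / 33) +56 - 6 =2756 / 11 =250.55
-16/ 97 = -0.16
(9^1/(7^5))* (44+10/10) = 405/16807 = 0.02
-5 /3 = -1.67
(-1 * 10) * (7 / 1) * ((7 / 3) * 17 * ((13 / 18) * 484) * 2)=-52412360 / 27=-1941198.52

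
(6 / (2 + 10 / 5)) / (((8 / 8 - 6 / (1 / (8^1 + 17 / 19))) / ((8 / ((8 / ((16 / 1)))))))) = -0.46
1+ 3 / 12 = 5 / 4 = 1.25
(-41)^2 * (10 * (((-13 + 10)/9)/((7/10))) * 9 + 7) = -421931/7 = -60275.86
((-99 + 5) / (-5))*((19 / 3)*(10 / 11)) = 3572 / 33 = 108.24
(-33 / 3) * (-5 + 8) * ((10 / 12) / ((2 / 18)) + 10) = -1155 / 2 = -577.50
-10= -10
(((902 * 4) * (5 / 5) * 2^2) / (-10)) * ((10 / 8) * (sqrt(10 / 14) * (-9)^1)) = 13721.92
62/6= 31/3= 10.33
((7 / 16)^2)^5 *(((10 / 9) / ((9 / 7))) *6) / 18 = 9886633715 / 133590662774784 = 0.00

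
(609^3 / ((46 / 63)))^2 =202481269333433620929 / 2116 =95690580970431767.92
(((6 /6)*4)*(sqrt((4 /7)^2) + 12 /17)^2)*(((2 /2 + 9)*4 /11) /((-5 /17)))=-739328 /9163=-80.69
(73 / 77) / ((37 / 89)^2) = 578233 / 105413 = 5.49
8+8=16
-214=-214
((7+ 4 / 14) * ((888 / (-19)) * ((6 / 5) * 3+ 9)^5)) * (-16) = 102732494078592 / 59375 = 1730231479.22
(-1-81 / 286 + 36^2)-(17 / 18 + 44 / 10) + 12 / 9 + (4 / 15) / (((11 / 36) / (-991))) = 548047 / 1287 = 425.83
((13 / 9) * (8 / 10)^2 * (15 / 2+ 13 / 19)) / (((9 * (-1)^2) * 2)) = 16172 / 38475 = 0.42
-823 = -823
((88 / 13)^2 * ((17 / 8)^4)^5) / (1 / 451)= 221789172092164680119977768171 / 3044433348102455296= 72850723511.62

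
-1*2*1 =-2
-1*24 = -24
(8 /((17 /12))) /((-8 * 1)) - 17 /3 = -325 /51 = -6.37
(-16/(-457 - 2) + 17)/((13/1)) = 7819/5967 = 1.31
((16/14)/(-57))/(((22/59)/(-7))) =236/627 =0.38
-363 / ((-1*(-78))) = -121 / 26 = -4.65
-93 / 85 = -1.09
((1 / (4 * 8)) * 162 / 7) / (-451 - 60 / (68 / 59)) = -1377 / 957824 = -0.00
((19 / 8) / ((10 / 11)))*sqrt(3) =209*sqrt(3) / 80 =4.52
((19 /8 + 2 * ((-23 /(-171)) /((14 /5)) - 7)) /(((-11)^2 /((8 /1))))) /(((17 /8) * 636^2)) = -110401 /124495222698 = -0.00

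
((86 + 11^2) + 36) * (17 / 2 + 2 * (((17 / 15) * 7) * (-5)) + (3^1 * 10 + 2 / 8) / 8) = -521397 / 32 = -16293.66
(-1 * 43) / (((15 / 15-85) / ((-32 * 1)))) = -344 / 21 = -16.38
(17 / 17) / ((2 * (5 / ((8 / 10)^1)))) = 2 / 25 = 0.08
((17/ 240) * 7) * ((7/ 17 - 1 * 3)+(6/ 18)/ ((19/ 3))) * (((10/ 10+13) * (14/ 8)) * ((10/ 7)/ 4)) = -13377/ 1216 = -11.00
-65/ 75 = -13/ 15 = -0.87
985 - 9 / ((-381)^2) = 15887064 / 16129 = 985.00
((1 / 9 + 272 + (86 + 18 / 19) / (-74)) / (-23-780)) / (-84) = 1714213 / 426768804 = 0.00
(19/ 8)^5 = 2476099/ 32768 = 75.56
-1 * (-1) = 1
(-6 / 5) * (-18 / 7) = 108 / 35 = 3.09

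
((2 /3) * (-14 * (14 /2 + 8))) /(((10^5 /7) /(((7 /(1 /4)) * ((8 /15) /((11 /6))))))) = -2744 /34375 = -0.08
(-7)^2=49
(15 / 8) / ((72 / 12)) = 5 / 16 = 0.31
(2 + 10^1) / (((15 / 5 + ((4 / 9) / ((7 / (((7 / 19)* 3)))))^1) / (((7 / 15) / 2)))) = 114 / 125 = 0.91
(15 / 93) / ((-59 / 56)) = -280 / 1829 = -0.15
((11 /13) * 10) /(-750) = -11 /975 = -0.01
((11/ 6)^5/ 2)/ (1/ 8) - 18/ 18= 159107/ 1944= 81.85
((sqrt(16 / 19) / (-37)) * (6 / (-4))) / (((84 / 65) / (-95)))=-325 * sqrt(19) / 518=-2.73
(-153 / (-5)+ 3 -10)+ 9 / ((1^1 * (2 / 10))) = 343 / 5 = 68.60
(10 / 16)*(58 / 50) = 29 / 40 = 0.72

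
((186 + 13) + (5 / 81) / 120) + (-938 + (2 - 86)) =-823.00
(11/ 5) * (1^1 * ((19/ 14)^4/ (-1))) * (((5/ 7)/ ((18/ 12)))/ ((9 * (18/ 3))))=-1433531/ 21781872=-0.07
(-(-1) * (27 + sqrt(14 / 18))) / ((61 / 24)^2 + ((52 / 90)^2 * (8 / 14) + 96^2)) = 302400 * sqrt(7) / 8366788831 + 24494400 / 8366788831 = 0.00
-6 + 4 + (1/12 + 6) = 49/12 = 4.08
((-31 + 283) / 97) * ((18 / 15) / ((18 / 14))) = 1176 / 485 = 2.42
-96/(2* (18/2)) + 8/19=-280/57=-4.91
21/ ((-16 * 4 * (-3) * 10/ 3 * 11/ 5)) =21/ 1408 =0.01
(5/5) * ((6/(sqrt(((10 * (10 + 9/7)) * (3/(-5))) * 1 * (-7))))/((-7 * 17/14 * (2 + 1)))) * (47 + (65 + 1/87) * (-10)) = 104942 * sqrt(474)/350523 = 6.52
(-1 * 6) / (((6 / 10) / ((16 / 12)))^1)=-40 / 3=-13.33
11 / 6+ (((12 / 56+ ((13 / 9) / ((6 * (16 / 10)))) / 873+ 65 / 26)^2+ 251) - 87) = 1207102086531601 / 6969346562304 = 173.20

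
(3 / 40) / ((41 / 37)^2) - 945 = -63537693 / 67240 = -944.94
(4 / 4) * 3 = 3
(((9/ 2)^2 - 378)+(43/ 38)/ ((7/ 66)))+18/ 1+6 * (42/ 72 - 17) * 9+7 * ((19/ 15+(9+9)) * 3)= -2157209/ 2660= -810.98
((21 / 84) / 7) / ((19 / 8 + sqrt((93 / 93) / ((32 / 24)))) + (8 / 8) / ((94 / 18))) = 0.01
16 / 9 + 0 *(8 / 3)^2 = 16 / 9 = 1.78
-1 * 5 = -5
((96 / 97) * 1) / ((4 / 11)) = 264 / 97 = 2.72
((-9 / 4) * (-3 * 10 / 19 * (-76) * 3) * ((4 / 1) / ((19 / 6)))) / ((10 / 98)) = -190512 / 19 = -10026.95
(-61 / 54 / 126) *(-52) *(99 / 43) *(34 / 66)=13481 / 24381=0.55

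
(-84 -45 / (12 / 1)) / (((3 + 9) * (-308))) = 117 / 4928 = 0.02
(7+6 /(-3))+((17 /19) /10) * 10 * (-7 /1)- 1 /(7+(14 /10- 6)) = -383 /228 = -1.68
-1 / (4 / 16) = -4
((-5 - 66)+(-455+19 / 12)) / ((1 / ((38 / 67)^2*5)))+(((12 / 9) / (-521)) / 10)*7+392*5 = 13056634143 / 11693845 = 1116.54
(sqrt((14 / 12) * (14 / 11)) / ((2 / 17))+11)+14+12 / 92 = 119 * sqrt(33) / 66+578 / 23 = 35.49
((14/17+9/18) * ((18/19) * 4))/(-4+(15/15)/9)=-2916/2261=-1.29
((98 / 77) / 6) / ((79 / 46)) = 322 / 2607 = 0.12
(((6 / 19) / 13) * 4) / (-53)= -24 / 13091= -0.00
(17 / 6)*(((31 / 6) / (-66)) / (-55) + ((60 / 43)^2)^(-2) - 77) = -2045651022343 / 9408960000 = -217.42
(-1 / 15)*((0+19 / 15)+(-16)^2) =-17.15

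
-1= -1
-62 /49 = -1.27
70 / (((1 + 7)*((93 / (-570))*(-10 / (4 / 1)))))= 665 / 31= 21.45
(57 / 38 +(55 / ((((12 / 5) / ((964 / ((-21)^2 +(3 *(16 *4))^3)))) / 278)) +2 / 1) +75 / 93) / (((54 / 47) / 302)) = 48345171573613 / 35547368238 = 1360.02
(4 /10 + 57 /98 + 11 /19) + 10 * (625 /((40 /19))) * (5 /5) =55307183 /18620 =2970.31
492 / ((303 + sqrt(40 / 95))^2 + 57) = 4079144694 / 761645443393 - 2832444 * sqrt(38) / 761645443393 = 0.01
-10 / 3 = -3.33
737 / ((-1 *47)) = -737 / 47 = -15.68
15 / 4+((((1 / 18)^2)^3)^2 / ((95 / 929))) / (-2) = 3.75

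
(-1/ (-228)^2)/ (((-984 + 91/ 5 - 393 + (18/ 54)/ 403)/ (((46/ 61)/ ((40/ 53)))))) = 0.00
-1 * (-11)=11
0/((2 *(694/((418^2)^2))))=0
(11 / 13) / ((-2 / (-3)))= 33 / 26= 1.27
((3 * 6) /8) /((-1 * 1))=-9 /4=-2.25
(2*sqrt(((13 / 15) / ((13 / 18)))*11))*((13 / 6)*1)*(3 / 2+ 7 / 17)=169*sqrt(330) / 102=30.10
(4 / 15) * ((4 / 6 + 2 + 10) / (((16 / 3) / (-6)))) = -19 / 5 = -3.80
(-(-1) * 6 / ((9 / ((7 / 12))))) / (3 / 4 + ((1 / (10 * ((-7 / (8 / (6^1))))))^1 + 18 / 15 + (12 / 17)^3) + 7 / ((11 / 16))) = 0.03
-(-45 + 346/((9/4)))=-979/9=-108.78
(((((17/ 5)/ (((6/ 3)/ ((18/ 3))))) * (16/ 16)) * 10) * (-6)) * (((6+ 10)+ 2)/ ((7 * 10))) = -5508/ 35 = -157.37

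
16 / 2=8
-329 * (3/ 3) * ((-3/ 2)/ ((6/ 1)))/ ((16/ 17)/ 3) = 16779/ 64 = 262.17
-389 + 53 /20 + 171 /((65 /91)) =-2939 /20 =-146.95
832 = 832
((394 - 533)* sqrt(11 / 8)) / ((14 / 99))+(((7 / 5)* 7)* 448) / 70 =1568 / 25 - 13761* sqrt(22) / 56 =-1089.87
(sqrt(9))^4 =81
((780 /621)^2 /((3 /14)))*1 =7.36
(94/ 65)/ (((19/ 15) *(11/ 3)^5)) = 68526/ 39779597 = 0.00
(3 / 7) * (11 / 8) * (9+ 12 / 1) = 99 / 8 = 12.38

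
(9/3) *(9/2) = 27/2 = 13.50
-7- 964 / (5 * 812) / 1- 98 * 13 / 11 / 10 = -18.82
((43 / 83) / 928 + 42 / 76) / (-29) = -809569 / 42440224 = -0.02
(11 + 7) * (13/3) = 78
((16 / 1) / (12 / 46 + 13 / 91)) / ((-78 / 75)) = -6440 / 169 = -38.11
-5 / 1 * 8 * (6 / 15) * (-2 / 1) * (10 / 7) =320 / 7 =45.71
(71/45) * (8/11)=568/495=1.15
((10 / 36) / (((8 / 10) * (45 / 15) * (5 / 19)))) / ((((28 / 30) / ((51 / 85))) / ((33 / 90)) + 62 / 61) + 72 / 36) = 63745 / 1052064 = 0.06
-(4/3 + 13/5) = -3.93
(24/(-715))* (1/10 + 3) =-372/3575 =-0.10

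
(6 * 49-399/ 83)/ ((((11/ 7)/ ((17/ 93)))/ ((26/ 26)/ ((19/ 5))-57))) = -93307662/ 48887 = -1908.64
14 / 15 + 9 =149 / 15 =9.93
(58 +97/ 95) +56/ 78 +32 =339893/ 3705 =91.74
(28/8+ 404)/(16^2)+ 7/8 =1263/512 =2.47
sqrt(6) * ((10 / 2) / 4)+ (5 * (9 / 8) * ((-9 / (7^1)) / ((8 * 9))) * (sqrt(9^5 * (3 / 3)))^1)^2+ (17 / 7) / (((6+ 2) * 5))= 5 * sqrt(6) / 4+ 597932053 / 1003520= 598.90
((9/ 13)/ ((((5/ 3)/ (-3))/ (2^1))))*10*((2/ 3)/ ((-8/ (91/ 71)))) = 189/ 71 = 2.66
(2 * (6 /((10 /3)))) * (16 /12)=24 /5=4.80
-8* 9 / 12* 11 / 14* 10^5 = -3300000 / 7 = -471428.57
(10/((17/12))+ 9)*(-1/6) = -91/34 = -2.68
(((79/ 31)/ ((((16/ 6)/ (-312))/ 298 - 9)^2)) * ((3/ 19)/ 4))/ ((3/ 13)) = 312115045203/ 57997240892725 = 0.01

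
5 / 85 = 1 / 17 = 0.06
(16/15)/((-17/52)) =-832/255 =-3.26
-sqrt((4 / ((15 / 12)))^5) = -1024 * sqrt(5) / 125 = -18.32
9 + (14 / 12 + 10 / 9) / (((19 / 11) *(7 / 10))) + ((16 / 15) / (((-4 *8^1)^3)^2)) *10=437147140495 / 40164655104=10.88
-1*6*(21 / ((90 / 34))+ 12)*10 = -1196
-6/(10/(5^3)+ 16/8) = -75/26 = -2.88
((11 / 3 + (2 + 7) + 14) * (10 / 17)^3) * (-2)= -160000 / 14739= -10.86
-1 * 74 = -74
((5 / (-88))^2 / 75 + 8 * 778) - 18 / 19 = 2746905235 / 441408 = 6223.05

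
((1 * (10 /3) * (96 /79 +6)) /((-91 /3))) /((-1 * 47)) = 5700 /337883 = 0.02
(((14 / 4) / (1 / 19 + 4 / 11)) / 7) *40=4180 / 87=48.05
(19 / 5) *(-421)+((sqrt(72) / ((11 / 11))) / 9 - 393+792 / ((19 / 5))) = -169516 / 95+2 *sqrt(2) / 3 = -1783.44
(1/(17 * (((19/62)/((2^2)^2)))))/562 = 496/90763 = 0.01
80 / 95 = 16 / 19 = 0.84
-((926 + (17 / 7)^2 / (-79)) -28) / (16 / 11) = -38234559 / 61936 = -617.32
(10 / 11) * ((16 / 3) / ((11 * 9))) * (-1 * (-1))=0.05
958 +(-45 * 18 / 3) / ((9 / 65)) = -992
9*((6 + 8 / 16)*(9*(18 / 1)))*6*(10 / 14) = 284310 / 7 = 40615.71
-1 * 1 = -1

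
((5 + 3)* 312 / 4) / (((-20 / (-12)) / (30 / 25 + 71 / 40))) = 27846 / 25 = 1113.84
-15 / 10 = -3 / 2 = -1.50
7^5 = 16807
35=35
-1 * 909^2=-826281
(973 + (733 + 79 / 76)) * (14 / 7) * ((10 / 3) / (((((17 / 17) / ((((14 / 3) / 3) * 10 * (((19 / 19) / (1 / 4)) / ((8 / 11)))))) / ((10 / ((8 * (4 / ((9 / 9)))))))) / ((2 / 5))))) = 9249625 / 76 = 121705.59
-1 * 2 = -2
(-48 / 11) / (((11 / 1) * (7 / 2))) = -96 / 847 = -0.11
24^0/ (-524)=-1/ 524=-0.00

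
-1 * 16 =-16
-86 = -86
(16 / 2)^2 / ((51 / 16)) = 1024 / 51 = 20.08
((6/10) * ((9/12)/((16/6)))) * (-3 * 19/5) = -1539/800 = -1.92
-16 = -16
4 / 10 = 2 / 5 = 0.40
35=35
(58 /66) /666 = 29 /21978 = 0.00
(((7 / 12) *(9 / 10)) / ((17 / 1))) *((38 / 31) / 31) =399 / 326740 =0.00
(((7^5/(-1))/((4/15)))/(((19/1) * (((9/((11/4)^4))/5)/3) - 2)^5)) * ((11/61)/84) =277625001815060037546993921875/38843951921925465572004602368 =7.15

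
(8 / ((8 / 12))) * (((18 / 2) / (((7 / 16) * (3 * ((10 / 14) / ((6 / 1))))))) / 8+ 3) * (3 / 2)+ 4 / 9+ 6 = 8552 / 45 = 190.04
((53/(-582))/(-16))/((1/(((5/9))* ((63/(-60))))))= -371/111744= -0.00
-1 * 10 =-10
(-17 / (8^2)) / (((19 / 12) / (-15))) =765 / 304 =2.52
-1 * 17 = -17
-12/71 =-0.17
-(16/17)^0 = -1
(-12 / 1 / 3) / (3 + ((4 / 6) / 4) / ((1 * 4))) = -96 / 73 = -1.32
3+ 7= 10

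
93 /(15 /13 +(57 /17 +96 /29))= 198679 /16700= 11.90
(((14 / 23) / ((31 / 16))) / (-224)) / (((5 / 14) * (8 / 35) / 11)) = -0.19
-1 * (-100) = 100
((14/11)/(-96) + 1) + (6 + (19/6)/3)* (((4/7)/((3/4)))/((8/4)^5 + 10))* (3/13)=3076301/3027024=1.02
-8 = -8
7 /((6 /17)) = 119 /6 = 19.83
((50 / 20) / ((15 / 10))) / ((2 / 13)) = 65 / 6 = 10.83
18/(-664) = -9/332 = -0.03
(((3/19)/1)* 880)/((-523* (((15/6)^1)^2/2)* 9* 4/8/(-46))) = 129536/149055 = 0.87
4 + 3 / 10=43 / 10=4.30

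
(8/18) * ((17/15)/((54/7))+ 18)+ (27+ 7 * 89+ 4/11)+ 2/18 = 26404163/40095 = 658.54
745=745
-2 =-2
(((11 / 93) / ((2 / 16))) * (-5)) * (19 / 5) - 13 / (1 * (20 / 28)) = -36.18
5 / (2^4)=5 / 16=0.31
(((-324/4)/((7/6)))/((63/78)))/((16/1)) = -1053/196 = -5.37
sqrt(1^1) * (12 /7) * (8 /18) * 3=16 /7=2.29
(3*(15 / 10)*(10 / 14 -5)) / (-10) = 27 / 14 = 1.93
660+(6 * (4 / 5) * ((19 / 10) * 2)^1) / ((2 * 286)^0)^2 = 16956 / 25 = 678.24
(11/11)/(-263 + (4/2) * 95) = -1/73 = -0.01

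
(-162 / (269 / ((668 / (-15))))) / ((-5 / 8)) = -42.91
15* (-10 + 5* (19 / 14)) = -675 / 14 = -48.21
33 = 33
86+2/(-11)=944/11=85.82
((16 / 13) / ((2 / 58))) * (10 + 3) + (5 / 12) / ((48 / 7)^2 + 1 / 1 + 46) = 464.00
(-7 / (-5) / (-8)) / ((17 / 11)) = -77 / 680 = -0.11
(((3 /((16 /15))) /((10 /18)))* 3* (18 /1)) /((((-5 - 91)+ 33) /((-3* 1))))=729 /56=13.02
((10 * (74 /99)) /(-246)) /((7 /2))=-740 /85239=-0.01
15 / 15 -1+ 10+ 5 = 15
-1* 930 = -930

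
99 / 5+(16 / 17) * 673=653.21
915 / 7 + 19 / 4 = 3793 / 28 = 135.46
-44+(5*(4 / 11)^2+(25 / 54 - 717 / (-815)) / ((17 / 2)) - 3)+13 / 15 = -410223059 / 9052857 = -45.31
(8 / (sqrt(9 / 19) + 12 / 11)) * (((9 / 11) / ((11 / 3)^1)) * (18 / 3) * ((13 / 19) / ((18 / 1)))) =416 / 671 -104 * sqrt(19) / 1159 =0.23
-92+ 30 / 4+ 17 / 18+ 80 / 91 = -67712 / 819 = -82.68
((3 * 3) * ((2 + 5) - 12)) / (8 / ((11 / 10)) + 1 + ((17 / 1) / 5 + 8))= -2475 / 1082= -2.29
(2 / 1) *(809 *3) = 4854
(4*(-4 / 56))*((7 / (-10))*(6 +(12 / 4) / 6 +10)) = 33 / 10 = 3.30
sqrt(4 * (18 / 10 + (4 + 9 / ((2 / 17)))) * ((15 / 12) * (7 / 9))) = sqrt(11522) / 6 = 17.89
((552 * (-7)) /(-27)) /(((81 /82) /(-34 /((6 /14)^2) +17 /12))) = -174609652 /6561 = -26613.27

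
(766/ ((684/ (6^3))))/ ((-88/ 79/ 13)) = -1180023/ 418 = -2823.02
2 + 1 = 3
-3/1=-3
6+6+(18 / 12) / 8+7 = 307 / 16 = 19.19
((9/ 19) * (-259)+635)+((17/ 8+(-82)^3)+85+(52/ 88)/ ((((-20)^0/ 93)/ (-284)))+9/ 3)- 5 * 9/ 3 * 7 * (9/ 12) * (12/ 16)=-1894147647/ 3344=-566431.71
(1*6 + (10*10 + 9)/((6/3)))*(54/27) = 121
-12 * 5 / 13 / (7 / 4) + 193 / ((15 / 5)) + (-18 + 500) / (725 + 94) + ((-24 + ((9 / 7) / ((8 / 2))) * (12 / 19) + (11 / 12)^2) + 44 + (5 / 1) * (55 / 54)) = 88.42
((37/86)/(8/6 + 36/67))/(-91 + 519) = 7437/13839808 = 0.00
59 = 59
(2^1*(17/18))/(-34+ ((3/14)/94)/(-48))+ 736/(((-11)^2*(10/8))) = 3750411584/779620545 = 4.81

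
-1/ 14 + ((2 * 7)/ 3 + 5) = 9.60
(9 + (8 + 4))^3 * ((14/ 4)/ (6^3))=2401/ 16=150.06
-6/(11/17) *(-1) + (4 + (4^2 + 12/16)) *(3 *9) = 25059/44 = 569.52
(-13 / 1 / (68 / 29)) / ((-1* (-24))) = -0.23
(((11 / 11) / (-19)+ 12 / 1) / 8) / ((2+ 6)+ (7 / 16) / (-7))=454 / 2413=0.19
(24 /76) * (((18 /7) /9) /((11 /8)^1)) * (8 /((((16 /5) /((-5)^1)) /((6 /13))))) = -7200 /19019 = -0.38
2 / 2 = 1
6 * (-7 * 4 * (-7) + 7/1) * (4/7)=696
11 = 11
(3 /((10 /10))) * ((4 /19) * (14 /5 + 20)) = 72 /5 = 14.40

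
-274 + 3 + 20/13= -3503/13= -269.46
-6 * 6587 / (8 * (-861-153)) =6587 / 1352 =4.87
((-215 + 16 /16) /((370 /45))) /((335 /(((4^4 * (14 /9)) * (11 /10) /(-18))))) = 1054592 /557775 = 1.89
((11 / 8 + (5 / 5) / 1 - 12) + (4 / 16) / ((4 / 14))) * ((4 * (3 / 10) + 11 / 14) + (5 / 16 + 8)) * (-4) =5767 / 16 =360.44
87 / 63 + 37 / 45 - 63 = -19151 / 315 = -60.80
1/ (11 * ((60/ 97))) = 0.15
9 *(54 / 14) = 243 / 7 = 34.71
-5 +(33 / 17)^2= -356 / 289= -1.23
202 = 202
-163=-163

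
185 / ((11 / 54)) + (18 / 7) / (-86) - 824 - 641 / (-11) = 471568 / 3311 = 142.42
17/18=0.94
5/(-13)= -5/13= -0.38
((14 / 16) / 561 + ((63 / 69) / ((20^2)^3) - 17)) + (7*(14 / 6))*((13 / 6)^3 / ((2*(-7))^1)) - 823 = -851.86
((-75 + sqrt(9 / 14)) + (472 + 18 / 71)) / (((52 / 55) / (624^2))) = 617760 * sqrt(14) / 7 + 11615947200 / 71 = 163935096.75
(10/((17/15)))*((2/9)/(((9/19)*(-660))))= -95/15147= -0.01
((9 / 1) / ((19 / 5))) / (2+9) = 45 / 209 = 0.22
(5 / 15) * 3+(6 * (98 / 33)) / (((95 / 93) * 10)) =14339 / 5225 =2.74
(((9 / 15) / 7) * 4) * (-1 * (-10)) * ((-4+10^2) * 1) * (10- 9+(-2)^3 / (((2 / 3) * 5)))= -2304 / 5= -460.80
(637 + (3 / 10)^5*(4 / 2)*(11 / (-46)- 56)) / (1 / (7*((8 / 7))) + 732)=1464471359 / 1683887500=0.87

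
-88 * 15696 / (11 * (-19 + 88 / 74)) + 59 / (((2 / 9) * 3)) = 9408675 / 1318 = 7138.60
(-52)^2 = 2704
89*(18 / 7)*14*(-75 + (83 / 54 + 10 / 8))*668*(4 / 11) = -168605872 / 3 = -56201957.33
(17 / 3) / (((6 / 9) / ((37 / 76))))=4.14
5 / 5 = 1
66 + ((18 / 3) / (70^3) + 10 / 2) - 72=-171497 / 171500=-1.00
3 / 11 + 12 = 135 / 11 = 12.27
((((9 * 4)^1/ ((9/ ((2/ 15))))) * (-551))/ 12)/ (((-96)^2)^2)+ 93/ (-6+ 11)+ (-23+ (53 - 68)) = -7414795579/ 382205952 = -19.40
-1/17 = -0.06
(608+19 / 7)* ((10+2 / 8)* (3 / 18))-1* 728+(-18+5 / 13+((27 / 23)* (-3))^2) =310.09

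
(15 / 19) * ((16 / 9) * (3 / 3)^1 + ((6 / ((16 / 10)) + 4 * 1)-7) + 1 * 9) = 2075 / 228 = 9.10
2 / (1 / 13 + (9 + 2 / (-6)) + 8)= 78 / 653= 0.12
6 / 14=3 / 7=0.43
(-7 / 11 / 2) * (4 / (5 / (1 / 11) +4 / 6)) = -42 / 1837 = -0.02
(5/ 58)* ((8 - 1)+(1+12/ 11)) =250/ 319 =0.78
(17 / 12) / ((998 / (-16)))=-34 / 1497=-0.02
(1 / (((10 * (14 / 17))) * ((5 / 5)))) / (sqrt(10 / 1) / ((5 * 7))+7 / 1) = 833 / 48012 - 17 * sqrt(10) / 240060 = 0.02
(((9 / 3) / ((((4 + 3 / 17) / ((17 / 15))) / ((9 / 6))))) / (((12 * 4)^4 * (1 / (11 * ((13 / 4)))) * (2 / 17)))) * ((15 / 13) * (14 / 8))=0.00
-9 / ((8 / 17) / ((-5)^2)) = -3825 / 8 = -478.12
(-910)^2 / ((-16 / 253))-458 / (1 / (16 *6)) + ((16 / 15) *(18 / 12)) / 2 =-262765969 / 20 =-13138298.45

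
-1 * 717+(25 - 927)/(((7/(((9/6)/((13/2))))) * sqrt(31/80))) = -717 - 10824 * sqrt(155)/2821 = -764.77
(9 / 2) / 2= 9 / 4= 2.25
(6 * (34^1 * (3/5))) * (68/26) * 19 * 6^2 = 14232672/65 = 218964.18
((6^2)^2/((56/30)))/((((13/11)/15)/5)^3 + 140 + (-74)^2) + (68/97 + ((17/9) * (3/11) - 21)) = -1389185993895983812/70659841551478179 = -19.66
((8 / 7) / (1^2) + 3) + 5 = 64 / 7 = 9.14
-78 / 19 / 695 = -78 / 13205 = -0.01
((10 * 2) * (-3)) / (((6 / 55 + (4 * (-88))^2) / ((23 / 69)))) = -0.00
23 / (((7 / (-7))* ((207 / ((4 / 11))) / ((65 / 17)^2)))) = -16900 / 28611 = -0.59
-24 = -24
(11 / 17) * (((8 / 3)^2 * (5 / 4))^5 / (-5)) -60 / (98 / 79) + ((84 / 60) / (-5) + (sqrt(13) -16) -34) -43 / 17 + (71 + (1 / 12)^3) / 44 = -25212797772424429 / 3462822316800 + sqrt(13) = -7277.39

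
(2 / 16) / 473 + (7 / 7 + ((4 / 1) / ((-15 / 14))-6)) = -495689 / 56760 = -8.73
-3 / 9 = -1 / 3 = -0.33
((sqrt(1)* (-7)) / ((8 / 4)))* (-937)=6559 / 2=3279.50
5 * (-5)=-25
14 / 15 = 0.93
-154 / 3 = -51.33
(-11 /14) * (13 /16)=-143 /224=-0.64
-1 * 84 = -84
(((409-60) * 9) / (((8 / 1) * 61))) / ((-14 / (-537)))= 1686717 / 6832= 246.88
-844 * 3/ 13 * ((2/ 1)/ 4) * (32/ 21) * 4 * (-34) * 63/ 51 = 324096/ 13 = 24930.46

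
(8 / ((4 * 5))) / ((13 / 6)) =0.18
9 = 9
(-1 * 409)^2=167281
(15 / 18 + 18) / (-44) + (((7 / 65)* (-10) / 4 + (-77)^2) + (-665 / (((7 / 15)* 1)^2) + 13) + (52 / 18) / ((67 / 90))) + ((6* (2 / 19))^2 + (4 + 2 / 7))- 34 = 1663190307379 / 581068488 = 2862.30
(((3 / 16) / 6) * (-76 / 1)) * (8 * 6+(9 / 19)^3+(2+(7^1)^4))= -8406069 / 1444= -5821.38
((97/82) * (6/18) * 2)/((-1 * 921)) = -97/113283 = -0.00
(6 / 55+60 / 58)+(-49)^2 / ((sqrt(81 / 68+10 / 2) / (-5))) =1824 / 1595 - 24010 * sqrt(7157) / 421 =-4823.61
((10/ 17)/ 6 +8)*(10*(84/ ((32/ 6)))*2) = 43365/ 17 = 2550.88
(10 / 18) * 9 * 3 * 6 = 90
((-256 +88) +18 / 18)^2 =27889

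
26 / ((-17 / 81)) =-123.88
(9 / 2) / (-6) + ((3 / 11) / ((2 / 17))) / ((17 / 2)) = -21 / 44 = -0.48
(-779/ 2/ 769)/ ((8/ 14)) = -5453/ 6152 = -0.89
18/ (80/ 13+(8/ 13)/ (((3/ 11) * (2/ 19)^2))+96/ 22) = 3861/ 45937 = 0.08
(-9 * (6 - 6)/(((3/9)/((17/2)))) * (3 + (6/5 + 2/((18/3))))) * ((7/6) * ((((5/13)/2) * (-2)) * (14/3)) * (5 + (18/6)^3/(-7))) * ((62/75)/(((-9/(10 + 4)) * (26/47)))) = 0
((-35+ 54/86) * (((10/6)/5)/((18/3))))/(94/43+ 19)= -739/8199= -0.09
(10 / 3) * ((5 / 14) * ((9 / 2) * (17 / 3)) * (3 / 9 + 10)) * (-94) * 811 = -502191475 / 21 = -23913879.76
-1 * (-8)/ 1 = 8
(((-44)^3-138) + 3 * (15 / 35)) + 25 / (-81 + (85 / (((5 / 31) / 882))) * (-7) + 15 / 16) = -4441834695115 / 52060449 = -85320.71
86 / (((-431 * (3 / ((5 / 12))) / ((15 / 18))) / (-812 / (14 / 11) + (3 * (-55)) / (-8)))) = 5309425 / 372384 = 14.26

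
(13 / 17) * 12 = 156 / 17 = 9.18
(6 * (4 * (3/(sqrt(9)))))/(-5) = -24/5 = -4.80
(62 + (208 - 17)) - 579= -326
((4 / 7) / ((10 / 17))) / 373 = 34 / 13055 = 0.00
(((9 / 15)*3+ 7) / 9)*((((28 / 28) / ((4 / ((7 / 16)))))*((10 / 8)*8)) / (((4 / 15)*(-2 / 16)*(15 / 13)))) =-1001 / 36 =-27.81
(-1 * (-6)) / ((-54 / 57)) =-19 / 3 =-6.33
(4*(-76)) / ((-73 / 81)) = 24624 / 73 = 337.32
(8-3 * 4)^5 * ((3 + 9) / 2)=-6144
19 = 19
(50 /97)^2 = 0.27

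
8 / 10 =4 / 5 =0.80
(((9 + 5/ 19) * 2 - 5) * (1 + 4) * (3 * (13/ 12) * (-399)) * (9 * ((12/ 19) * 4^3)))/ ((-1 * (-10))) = -60619104/ 19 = -3190479.16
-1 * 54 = -54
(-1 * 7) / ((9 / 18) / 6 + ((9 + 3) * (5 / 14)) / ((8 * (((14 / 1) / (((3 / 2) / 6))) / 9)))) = -32928 / 797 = -41.31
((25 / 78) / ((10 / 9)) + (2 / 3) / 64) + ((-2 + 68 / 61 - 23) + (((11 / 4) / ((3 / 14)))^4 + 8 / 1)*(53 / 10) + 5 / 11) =4063524257779 / 28262520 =143777.85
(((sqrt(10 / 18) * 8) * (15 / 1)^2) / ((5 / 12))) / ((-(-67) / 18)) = 25920 * sqrt(5) / 67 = 865.06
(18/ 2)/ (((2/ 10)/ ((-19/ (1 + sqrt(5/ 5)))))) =-427.50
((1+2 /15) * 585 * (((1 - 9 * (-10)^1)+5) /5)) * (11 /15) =233376 /25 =9335.04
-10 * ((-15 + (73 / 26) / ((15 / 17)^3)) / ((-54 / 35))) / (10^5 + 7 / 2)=-6703207 / 9477331695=-0.00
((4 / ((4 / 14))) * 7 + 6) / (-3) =-104 / 3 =-34.67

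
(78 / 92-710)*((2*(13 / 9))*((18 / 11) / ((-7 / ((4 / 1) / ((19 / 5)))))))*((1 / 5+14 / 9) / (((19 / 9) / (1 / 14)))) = 134007068 / 4475317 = 29.94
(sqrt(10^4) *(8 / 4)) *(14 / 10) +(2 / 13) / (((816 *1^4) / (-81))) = 495013 / 1768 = 279.98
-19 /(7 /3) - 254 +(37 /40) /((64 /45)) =-937189 /3584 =-261.49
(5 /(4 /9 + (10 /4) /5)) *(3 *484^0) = 270 /17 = 15.88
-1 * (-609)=609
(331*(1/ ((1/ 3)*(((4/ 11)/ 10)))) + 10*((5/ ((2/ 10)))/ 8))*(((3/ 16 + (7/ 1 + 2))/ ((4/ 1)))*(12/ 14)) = 6889365/ 128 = 53823.16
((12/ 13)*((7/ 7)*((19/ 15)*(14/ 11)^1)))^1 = 1064/ 715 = 1.49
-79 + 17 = -62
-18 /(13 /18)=-324 /13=-24.92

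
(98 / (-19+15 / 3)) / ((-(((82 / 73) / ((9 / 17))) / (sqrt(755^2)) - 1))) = -496035 / 70663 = -7.02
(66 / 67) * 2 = 132 / 67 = 1.97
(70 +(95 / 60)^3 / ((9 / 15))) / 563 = 397175 / 2918592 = 0.14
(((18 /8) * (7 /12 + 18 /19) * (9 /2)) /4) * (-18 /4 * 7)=-593649 /4864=-122.05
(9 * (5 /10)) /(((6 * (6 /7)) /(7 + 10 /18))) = 119 /18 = 6.61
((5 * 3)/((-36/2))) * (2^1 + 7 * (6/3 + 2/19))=-13.95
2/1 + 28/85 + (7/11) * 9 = 7533/935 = 8.06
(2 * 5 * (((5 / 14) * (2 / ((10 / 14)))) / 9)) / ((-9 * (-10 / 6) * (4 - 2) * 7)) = 1 / 189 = 0.01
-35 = -35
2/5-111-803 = -4568/5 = -913.60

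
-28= -28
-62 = -62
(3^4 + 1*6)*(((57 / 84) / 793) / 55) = 0.00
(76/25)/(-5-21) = -38/325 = -0.12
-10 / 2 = -5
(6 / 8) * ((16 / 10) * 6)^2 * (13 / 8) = 2808 / 25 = 112.32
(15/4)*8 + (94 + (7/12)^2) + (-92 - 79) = -6719/144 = -46.66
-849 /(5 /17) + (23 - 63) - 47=-14868 /5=-2973.60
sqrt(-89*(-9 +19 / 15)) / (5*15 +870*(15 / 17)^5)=2839714*sqrt(38715) / 11507182875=0.05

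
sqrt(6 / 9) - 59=-59 + sqrt(6) / 3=-58.18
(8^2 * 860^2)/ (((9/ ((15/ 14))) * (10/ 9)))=35500800/ 7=5071542.86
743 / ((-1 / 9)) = -6687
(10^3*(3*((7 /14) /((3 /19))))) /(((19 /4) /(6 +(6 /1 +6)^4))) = 41484000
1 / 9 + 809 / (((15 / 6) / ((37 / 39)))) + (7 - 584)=-157882 / 585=-269.88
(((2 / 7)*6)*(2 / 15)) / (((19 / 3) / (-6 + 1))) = -24 / 133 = -0.18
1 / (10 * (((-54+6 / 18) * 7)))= -3 / 11270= -0.00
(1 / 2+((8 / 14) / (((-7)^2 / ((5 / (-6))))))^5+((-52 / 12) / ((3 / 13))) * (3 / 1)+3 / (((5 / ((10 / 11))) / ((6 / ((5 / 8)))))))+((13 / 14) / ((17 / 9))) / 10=-43619513387629889845 / 862935770293279452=-50.55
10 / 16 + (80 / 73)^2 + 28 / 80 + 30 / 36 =1924393 / 639480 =3.01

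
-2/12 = -1/6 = -0.17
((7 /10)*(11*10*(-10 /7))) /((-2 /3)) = 165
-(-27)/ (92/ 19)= 513/ 92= 5.58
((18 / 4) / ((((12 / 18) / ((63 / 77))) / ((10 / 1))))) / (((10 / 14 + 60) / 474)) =431.16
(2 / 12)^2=1 / 36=0.03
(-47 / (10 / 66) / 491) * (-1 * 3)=1.90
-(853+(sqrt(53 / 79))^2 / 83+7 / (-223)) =-852.98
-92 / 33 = -2.79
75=75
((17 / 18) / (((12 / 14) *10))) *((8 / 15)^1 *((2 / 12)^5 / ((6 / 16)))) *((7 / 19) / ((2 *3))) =833 / 673158600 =0.00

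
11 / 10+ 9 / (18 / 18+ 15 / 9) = 179 / 40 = 4.48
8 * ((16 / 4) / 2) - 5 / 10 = 31 / 2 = 15.50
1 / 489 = 0.00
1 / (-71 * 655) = -1 / 46505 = -0.00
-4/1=-4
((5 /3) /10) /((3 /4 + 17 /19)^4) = 16681088 /732421875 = 0.02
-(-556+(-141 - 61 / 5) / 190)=264483 / 475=556.81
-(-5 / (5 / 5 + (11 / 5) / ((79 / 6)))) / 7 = 0.61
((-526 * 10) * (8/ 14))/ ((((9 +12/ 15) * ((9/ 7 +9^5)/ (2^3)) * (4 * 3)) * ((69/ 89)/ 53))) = -124057100/ 524078667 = -0.24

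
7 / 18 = 0.39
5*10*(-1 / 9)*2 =-11.11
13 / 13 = 1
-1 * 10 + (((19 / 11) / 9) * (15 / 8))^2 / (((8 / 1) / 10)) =-2742715 / 278784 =-9.84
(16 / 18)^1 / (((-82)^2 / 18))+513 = 862357 / 1681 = 513.00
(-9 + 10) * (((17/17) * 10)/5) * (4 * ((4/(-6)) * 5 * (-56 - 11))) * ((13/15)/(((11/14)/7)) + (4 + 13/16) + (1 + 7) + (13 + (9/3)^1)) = 6462083/99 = 65273.57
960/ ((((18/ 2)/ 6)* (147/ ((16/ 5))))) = 2048/ 147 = 13.93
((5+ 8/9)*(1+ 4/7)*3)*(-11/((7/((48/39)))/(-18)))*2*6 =7387776/637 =11597.76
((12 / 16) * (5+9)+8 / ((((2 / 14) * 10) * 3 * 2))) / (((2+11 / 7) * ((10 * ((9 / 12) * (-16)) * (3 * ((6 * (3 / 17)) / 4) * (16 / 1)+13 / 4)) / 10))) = -5831 / 348750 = -0.02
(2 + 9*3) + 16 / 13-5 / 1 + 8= 432 / 13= 33.23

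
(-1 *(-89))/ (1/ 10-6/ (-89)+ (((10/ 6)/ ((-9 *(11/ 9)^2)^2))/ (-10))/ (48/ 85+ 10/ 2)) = 532.14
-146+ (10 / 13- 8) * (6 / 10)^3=-239788 / 1625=-147.56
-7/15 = -0.47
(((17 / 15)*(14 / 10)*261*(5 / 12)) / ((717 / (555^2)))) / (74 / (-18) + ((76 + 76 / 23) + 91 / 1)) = 14669320995 / 32888312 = 446.03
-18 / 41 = -0.44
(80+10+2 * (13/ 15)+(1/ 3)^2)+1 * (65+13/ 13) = 7103/ 45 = 157.84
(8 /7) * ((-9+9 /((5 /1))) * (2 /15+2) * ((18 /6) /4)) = -2304 /175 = -13.17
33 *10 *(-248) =-81840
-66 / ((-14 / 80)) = 2640 / 7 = 377.14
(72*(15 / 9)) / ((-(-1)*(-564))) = -10 / 47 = -0.21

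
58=58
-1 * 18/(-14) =9/7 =1.29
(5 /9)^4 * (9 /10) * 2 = 125 /729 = 0.17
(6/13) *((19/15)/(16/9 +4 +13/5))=342/4901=0.07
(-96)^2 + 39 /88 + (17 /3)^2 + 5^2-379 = 7044487 /792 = 8894.55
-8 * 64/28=-128/7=-18.29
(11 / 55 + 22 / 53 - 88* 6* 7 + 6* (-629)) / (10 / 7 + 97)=-13855709 / 182585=-75.89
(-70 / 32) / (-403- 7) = 7 / 1312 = 0.01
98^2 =9604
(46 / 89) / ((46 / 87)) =87 / 89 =0.98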